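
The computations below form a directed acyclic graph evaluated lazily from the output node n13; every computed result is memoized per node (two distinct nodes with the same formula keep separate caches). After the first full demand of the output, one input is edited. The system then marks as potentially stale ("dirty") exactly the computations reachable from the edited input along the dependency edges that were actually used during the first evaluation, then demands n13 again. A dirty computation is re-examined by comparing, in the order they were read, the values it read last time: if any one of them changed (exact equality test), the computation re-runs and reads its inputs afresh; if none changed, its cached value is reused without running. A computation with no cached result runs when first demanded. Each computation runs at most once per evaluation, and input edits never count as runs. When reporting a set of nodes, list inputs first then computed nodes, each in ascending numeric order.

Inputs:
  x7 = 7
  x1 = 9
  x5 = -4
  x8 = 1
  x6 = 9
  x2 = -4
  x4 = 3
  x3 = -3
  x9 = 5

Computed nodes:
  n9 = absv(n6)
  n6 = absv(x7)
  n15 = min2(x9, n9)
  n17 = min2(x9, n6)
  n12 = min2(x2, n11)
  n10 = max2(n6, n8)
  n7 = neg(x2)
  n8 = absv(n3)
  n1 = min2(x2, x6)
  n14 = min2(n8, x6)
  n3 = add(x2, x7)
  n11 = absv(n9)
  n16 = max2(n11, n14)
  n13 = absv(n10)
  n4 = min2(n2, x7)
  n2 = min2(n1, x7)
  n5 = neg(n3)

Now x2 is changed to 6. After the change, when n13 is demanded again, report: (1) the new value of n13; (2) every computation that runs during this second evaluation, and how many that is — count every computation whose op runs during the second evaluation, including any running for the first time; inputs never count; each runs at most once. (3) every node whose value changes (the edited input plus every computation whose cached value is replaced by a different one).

First demand of the output computes:
  n3 = add(-4, 7) = 3
  n6 = absv(7) = 7
  n8 = absv(3) = 3
  n10 = max2(7, 3) = 7
  n13 = absv(7) = 7

After the edit, cleaning proceeds:
  n3: a read changed (x2 -4->6) — executes, giving 13.
  n8: a read changed (n3 3->13) — executes, giving 13.
  n10: a read changed (n8 3->13) — executes, giving 13.
  n13: a read changed (n10 7->13) — executes, giving 13.

Demanding n13 again yields 13.
4 computations run: n3, n8, n10, n13.
The nodes whose values change: x2, n3, n8, n10, n13.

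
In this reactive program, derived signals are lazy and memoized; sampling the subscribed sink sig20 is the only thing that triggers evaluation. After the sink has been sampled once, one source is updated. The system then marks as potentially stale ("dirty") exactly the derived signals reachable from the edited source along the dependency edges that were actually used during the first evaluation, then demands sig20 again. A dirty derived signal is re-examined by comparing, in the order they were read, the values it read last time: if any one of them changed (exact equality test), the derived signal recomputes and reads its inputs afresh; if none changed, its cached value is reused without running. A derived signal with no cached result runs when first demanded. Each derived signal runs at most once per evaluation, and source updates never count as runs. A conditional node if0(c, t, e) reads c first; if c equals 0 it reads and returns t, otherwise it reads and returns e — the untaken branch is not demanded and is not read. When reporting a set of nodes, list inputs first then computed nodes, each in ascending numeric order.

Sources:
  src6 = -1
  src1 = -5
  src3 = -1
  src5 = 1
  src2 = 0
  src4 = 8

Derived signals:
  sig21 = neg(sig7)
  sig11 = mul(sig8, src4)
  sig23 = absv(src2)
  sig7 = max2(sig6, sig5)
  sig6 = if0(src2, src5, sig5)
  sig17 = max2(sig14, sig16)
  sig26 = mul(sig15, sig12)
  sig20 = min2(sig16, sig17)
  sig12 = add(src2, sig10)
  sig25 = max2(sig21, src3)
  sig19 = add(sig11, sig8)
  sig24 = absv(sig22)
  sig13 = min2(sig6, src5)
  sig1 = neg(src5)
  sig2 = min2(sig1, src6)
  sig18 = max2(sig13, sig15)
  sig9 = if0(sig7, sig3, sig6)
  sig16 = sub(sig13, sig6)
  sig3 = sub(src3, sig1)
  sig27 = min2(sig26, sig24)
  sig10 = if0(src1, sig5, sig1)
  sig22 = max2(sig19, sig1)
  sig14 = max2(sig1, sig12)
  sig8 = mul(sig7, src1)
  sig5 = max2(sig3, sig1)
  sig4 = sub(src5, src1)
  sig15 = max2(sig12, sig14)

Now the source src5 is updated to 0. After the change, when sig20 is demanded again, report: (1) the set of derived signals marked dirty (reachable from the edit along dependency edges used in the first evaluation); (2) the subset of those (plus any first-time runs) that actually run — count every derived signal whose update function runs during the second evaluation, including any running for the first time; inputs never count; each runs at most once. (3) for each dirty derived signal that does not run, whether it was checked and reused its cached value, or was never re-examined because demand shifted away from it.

First demand of the output computes:
  sig1 = neg(1) = -1
  sig6 = if0(src2=0 -> then branch src5) = 1
  sig10 = if0(src1=-5 -> else branch sig1) = -1
  sig12 = add(0, -1) = -1
  sig13 = min2(1, 1) = 1
  sig14 = max2(-1, -1) = -1
  sig16 = sub(1, 1) = 0
  sig17 = max2(-1, 0) = 0
  sig20 = min2(0, 0) = 0

After the edit, cleaning proceeds:
  sig1: a read changed (src5 1->0) — executes, giving 0.
  sig6: a read changed (src5 1->0) — executes, giving 0.
  sig10: a read changed (sig1 -1->0) — executes, giving 0.
  sig12: a read changed (sig10 -1->0) — executes, giving 0.
  sig13: a read changed (sig6 1->0; src5 1->0) — executes, giving 0.
  sig14: a read changed (sig1 -1->0; sig12 -1->0) — executes, giving 0.
  sig16: a read changed (sig13 1->0; sig6 1->0) — executes, giving 0 — identical to its old value.
  sig17: a read changed (sig14 -1->0) — executes, giving 0 — identical to its old value.
  sig20: dirty, but its reads are unchanged (sig16 unchanged, sig17 unchanged); cached 0 stands.

Note where the cutoff bites: sig20 is checked, finds nothing changed, and keeps its cache.

The edit dirties: sig1, sig6, sig10, sig12, sig13, sig14, sig16, sig17, sig20.
8 derived signals run: sig1, sig6, sig10, sig12, sig13, sig14, sig16, sig17.
Cache hits after checking: sig20.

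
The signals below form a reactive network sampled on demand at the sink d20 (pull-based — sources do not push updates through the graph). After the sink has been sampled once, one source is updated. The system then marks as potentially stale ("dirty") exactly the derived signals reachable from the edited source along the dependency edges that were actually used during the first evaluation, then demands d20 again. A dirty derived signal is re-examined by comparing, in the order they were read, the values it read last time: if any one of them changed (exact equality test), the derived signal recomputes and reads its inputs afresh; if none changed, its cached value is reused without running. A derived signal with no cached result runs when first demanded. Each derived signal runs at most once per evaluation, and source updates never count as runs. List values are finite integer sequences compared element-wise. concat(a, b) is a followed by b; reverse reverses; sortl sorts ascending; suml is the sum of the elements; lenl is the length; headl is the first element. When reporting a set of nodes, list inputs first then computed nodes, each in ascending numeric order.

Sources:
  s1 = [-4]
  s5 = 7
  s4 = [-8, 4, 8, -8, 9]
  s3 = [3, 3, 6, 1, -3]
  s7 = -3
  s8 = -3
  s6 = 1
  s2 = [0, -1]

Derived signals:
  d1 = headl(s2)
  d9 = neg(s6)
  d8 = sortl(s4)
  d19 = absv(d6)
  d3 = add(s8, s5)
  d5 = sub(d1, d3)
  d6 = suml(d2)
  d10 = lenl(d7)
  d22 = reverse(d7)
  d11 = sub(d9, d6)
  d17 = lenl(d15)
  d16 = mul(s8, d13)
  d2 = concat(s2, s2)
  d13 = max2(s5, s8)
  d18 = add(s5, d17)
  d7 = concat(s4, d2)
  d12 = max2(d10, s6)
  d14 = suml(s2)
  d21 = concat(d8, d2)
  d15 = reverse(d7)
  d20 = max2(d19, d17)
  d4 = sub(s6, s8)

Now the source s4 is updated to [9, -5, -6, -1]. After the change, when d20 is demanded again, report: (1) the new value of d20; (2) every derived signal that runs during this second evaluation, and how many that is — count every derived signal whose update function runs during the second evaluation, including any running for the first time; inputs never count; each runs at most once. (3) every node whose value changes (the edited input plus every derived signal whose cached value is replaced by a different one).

d20 now evaluates to 8.
Run set: d7, d15, d17, d20 (4 run).
Changed values: s4, d7, d15, d17, d20.

Initial pass — values computed on the first demand:
  d2 = concat([0, -1], [0, -1]) = [0, -1, 0, -1]
  d6 = suml([0, -1, 0, -1]) = -2
  d7 = concat([-8, 4, 8, -8, 9], [0, -1, 0, -1]) = [-8, 4, 8, -8, 9, 0, -1, 0, -1]
  d15 = reverse([-8, 4, 8, -8, 9, 0, -1, 0, -1]) = [-1, 0, -1, 0, 9, -8, 8, 4, -8]
  d17 = lenl([-1, 0, -1, 0, 9, -8, 8, 4, -8]) = 9
  d19 = absv(-2) = 2
  d20 = max2(2, 9) = 9

Second demand — change propagation:
  d7: re-runs because s4 [-8, 4, 8, -8, 9]->[9, -5, -6, -1]; new result [9, -5, -6, -1, 0, -1, 0, -1].
  d15: re-runs because d7 [-8, 4, 8, -8, 9, 0, -1, 0, -1]->[9, -5, -6, -1, 0, -1, 0, -1]; new result [-1, 0, -1, 0, -1, -6, -5, 9].
  d17: re-runs because d15 [-1, 0, -1, 0, 9, -8, 8, 4, -8]->[-1, 0, -1, 0, -1, -6, -5, 9]; new result 8.
  d20: re-runs because d17 9->8; new result 8.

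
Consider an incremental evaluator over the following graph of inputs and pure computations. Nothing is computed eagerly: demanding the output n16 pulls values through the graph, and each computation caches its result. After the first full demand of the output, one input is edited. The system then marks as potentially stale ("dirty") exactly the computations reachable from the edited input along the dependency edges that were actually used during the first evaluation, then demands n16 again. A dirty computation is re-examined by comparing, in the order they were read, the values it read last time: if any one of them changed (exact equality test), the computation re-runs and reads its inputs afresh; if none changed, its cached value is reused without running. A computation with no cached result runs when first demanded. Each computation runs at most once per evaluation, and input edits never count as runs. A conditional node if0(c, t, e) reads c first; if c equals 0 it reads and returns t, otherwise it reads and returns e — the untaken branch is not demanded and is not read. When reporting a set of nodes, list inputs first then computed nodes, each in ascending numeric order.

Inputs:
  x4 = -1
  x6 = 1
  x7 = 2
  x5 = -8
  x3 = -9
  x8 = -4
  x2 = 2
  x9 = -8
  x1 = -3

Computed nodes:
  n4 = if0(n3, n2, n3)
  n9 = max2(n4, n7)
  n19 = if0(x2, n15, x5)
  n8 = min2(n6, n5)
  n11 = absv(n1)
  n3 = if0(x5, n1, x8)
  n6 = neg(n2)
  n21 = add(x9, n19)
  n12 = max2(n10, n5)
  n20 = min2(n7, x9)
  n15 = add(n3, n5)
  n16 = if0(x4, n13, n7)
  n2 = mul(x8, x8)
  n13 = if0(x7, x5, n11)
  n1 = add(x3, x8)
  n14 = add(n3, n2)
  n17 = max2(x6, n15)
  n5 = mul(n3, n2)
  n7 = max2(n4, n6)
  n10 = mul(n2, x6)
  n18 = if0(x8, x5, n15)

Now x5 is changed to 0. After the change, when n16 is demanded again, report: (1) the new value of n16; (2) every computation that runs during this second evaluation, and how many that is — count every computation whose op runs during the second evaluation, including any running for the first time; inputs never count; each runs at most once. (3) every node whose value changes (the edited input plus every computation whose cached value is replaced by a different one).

Initial pass — values computed on the first demand:
  n2 = mul(-4, -4) = 16
  n3 = if0(x5=-8 -> else branch x8) = -4
  n4 = if0(n3=-4 -> else branch n3) = -4
  n6 = neg(16) = -16
  n7 = max2(-4, -16) = -4
  n16 = if0(x4=-1 -> else branch n7) = -4

Second demand — change propagation:
  n1: newly demanded (no cache) — executes and yields -13.
  n3: re-runs because x5 -8->0; new result -13.
  n4: re-runs because n3 -4->-13; n3 -4->-13; new result -13.
  n7: re-runs because n4 -4->-13; new result -13.
  n16: re-runs because n7 -4->-13; new result -13.

The important point: the flipped condition pulls in fresh nodes; n1 runs for the first time.

n16 now evaluates to -13.
Run set: n1, n3, n4, n7, n16 (5 run).
Changed values: x5, n3, n4, n7, n16.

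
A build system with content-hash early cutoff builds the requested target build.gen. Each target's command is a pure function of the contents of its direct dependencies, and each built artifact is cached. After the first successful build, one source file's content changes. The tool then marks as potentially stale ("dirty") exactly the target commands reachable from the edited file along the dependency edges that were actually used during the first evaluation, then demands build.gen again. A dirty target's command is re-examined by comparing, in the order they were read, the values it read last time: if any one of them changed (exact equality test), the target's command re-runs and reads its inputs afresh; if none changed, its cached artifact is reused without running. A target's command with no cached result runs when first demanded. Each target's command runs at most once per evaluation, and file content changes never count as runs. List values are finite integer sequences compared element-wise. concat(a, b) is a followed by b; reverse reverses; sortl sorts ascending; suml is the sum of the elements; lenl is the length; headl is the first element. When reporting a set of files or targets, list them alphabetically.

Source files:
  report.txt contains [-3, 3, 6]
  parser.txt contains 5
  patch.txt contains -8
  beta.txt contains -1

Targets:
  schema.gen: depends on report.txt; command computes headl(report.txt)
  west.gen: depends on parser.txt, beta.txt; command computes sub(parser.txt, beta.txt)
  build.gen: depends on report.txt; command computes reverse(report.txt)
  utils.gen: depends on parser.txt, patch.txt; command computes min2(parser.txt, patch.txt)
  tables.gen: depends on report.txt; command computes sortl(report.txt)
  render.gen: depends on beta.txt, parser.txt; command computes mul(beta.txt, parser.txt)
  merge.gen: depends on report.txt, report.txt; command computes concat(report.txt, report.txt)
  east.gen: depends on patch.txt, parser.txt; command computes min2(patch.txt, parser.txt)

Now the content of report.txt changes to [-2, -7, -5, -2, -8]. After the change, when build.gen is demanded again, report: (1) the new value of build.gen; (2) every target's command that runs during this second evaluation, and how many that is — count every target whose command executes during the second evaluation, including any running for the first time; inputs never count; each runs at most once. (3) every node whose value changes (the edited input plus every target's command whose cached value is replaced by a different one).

First evaluation (everything demanded from the output):
  build.gen = reverse([-3, 3, 6]) = [6, 3, -3]

Propagation after the edit:
  build.gen: runs — report.txt [-3, 3, 6]->[-2, -7, -5, -2, -8]; result [-8, -2, -5, -7, -2].

New value of build.gen: [-8, -2, -5, -7, -2].
Target commands that run: build.gen — 1 in total.
Values that change: build.gen, report.txt.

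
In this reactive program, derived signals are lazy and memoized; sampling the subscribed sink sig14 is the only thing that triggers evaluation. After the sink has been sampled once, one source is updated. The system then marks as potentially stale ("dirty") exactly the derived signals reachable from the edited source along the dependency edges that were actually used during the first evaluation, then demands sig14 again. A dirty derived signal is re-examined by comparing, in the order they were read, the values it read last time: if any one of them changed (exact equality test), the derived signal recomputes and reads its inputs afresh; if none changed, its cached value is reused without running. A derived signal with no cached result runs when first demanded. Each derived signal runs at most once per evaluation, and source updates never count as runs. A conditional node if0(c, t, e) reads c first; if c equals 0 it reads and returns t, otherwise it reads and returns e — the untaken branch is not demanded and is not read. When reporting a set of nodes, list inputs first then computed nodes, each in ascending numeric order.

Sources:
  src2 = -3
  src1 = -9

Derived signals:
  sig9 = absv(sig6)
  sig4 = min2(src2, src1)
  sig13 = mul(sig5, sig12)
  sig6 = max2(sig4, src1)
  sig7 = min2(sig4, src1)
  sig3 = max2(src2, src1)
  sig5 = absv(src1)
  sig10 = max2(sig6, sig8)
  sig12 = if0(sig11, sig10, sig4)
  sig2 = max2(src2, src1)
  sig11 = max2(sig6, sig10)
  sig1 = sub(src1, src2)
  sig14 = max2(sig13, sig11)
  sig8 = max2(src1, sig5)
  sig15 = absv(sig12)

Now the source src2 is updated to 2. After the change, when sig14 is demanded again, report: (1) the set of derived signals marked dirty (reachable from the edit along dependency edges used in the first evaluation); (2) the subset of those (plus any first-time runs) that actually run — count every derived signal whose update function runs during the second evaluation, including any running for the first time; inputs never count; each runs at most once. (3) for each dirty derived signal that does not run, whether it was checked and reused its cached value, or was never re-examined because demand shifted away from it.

First demand of the output computes:
  sig4 = min2(-3, -9) = -9
  sig5 = absv(-9) = 9
  sig6 = max2(-9, -9) = -9
  sig8 = max2(-9, 9) = 9
  sig10 = max2(-9, 9) = 9
  sig11 = max2(-9, 9) = 9
  sig12 = if0(sig11=9 -> else branch sig4) = -9
  sig13 = mul(9, -9) = -81
  sig14 = max2(-81, 9) = 9

After the edit, cleaning proceeds:
  sig4: a read changed (src2 -3->2) — executes, giving -9 — identical to its old value.
  sig6: dirty, but its reads are unchanged (sig4 unchanged, src1 unchanged); cached -9 stands.
  sig10: dirty, but its reads are unchanged (sig6 unchanged, sig8 unchanged); cached 9 stands.
  sig11: dirty, but its reads are unchanged (sig6 unchanged, sig10 unchanged); cached 9 stands.
  sig12: dirty, but its reads are unchanged (sig11 unchanged, sig4 unchanged); cached -9 stands.
  sig13: dirty, but its reads are unchanged (sig5 unchanged, sig12 unchanged); cached -81 stands.
  sig14: dirty, but its reads are unchanged (sig13 unchanged, sig11 unchanged); cached 9 stands.

Note the absorption at sig4: it re-runs yet its value is the same, leaving the output's value untouched.

The edit dirties: sig4, sig6, sig10, sig11, sig12, sig13, sig14.
1 derived signals run: sig4.
Cache hits after checking: sig6, sig10, sig11, sig12, sig13, sig14.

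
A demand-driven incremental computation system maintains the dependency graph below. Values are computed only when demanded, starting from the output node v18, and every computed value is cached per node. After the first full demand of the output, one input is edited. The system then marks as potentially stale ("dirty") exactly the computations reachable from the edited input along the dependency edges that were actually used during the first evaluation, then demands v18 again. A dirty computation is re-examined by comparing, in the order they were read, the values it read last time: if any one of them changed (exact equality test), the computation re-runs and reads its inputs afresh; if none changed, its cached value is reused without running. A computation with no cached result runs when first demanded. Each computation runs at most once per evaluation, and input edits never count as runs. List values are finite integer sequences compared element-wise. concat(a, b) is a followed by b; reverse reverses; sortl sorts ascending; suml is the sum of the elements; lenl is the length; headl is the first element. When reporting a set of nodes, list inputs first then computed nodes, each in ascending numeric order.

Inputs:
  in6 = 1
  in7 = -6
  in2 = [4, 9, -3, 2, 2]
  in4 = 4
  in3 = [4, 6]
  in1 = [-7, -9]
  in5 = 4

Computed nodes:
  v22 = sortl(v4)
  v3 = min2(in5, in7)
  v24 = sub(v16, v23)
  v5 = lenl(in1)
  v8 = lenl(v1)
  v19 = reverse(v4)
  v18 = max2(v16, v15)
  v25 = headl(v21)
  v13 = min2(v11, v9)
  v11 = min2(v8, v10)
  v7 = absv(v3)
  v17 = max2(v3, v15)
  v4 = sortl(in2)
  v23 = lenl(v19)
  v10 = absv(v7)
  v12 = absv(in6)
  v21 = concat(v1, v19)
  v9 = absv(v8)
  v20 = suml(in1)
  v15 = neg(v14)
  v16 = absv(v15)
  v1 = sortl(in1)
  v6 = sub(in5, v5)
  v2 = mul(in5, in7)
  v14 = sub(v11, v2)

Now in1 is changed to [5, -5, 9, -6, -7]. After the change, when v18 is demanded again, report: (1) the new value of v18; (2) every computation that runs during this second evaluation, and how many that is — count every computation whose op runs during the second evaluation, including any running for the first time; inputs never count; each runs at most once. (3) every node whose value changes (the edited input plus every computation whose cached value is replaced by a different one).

New value of v18: 29.
Computations that run: v1, v8, v11, v14, v15, v16, v18 — 7 in total.
Values that change: in1, v1, v8, v11, v14, v15, v16, v18.

First evaluation (everything demanded from the output):
  v1 = sortl([-7, -9]) = [-9, -7]
  v2 = mul(4, -6) = -24
  v3 = min2(4, -6) = -6
  v7 = absv(-6) = 6
  v8 = lenl([-9, -7]) = 2
  v10 = absv(6) = 6
  v11 = min2(2, 6) = 2
  v14 = sub(2, -24) = 26
  v15 = neg(26) = -26
  v16 = absv(-26) = 26
  v18 = max2(26, -26) = 26

Propagation after the edit:
  v1: runs — in1 [-7, -9]->[5, -5, 9, -6, -7]; result [-7, -6, -5, 5, 9].
  v8: runs — v1 [-9, -7]->[-7, -6, -5, 5, 9]; result 5.
  v11: runs — v8 2->5; result 5.
  v14: runs — v11 2->5; result 29.
  v15: runs — v14 26->29; result -29.
  v16: runs — v15 -26->-29; result 29.
  v18: runs — v16 26->29; v15 -26->-29; result 29.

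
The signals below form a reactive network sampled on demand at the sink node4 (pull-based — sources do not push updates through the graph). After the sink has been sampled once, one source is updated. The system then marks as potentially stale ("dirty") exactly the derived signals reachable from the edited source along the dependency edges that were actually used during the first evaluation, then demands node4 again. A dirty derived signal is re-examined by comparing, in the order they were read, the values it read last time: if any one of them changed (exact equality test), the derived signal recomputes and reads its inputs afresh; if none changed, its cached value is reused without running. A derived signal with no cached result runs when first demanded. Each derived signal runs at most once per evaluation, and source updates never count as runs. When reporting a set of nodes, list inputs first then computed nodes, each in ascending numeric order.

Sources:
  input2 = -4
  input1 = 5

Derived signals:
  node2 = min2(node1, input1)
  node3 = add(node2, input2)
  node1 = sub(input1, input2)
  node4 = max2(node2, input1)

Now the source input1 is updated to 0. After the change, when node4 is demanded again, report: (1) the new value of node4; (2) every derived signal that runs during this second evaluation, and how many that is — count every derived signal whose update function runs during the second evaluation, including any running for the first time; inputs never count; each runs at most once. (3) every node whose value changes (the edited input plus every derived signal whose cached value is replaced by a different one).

Initial pass — values computed on the first demand:
  node1 = sub(5, -4) = 9
  node2 = min2(9, 5) = 5
  node4 = max2(5, 5) = 5

Second demand — change propagation:
  node1: re-runs because input1 5->0; new result 4.
  node2: re-runs because node1 9->4; input1 5->0; new result 0.
  node4: re-runs because node2 5->0; input1 5->0; new result 0.

node4 now evaluates to 0.
Run set: node1, node2, node4 (3 run).
Changed values: input1, node1, node2, node4.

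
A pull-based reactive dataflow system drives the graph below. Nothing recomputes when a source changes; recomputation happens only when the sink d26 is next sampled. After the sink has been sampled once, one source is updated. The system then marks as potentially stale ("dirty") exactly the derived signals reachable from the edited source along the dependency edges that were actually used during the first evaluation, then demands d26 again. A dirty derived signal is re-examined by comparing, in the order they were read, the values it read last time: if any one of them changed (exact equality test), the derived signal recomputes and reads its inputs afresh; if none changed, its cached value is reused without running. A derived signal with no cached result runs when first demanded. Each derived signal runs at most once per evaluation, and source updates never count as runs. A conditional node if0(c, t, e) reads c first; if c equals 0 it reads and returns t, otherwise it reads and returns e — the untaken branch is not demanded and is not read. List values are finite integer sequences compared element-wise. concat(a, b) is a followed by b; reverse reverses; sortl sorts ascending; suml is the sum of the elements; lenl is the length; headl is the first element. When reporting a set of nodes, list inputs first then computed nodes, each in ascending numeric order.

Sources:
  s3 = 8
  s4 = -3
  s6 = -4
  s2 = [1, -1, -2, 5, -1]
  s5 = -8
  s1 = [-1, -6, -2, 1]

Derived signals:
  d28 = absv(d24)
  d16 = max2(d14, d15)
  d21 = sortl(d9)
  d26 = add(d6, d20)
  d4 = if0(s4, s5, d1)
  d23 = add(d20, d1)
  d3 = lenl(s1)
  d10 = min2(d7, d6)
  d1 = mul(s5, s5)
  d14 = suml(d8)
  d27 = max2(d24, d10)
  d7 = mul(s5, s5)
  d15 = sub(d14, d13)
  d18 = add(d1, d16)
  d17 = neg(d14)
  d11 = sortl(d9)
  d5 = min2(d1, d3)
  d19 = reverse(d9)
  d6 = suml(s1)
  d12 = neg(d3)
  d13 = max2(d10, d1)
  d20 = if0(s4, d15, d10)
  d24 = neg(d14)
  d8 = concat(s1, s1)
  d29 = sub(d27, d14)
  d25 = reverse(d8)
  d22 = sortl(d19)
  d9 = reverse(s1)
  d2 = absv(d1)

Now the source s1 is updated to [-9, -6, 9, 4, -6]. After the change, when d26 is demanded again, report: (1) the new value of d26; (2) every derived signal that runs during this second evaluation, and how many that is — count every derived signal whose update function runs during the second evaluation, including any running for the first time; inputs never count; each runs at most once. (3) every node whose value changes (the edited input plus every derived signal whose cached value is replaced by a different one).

New value of d26: -16.
Derived signals that run: d6 — 1 in total.
Values that change: s1.
Key observation: the change is absorbed at d6 — it re-runs but produces the same value, and the output's value is unchanged.

First evaluation (everything demanded from the output):
  d6 = suml([-1, -6, -2, 1]) = -8
  d7 = mul(-8, -8) = 64
  d10 = min2(64, -8) = -8
  d20 = if0(s4=-3 -> else branch d10) = -8
  d26 = add(-8, -8) = -16

Propagation after the edit:
  d6: runs — s1 [-1, -6, -2, 1]->[-9, -6, 9, 4, -6]; result -8 (same value as before).
  d10: checked — values it read are unchanged (d7 unchanged, d6 unchanged); reused cached -8 without running.
  d20: checked — values it read are unchanged (s4 unchanged, d10 unchanged); reused cached -8 without running.
  d26: checked — values it read are unchanged (d6 unchanged, d20 unchanged); reused cached -16 without running.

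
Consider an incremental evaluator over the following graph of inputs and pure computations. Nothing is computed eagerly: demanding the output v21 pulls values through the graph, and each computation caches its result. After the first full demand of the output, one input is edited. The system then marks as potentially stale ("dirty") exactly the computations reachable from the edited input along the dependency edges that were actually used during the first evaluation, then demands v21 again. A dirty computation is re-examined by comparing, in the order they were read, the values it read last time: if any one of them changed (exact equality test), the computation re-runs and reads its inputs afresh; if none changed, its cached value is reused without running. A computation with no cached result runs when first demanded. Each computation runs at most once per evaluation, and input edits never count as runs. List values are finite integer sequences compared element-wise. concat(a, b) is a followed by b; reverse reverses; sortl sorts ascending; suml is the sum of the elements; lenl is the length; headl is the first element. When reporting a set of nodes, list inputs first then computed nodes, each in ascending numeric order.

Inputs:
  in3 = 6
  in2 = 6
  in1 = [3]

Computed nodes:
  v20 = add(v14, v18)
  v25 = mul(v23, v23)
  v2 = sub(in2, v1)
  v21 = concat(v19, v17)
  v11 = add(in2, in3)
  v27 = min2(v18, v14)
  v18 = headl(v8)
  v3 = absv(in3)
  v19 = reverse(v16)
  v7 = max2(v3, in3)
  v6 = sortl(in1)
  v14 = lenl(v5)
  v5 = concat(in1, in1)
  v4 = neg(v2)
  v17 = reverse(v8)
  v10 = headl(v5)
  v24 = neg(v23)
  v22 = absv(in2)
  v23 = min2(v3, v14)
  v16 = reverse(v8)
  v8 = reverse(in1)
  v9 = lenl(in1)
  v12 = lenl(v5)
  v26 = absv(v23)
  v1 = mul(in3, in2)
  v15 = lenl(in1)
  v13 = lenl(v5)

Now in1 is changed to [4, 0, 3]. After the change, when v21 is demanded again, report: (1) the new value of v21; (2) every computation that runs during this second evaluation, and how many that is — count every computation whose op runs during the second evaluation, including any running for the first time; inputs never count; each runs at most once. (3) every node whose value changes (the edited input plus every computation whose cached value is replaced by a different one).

Initial pass — values computed on the first demand:
  v8 = reverse([3]) = [3]
  v16 = reverse([3]) = [3]
  v17 = reverse([3]) = [3]
  v19 = reverse([3]) = [3]
  v21 = concat([3], [3]) = [3, 3]

Second demand — change propagation:
  v8: re-runs because in1 [3]->[4, 0, 3]; new result [3, 0, 4].
  v16: re-runs because v8 [3]->[3, 0, 4]; new result [4, 0, 3].
  v17: re-runs because v8 [3]->[3, 0, 4]; new result [4, 0, 3].
  v19: re-runs because v16 [3]->[4, 0, 3]; new result [3, 0, 4].
  v21: re-runs because v19 [3]->[3, 0, 4]; v17 [3]->[4, 0, 3]; new result [3, 0, 4, 4, 0, 3].

v21 now evaluates to [3, 0, 4, 4, 0, 3].
Run set: v8, v16, v17, v19, v21 (5 run).
Changed values: in1, v8, v16, v17, v19, v21.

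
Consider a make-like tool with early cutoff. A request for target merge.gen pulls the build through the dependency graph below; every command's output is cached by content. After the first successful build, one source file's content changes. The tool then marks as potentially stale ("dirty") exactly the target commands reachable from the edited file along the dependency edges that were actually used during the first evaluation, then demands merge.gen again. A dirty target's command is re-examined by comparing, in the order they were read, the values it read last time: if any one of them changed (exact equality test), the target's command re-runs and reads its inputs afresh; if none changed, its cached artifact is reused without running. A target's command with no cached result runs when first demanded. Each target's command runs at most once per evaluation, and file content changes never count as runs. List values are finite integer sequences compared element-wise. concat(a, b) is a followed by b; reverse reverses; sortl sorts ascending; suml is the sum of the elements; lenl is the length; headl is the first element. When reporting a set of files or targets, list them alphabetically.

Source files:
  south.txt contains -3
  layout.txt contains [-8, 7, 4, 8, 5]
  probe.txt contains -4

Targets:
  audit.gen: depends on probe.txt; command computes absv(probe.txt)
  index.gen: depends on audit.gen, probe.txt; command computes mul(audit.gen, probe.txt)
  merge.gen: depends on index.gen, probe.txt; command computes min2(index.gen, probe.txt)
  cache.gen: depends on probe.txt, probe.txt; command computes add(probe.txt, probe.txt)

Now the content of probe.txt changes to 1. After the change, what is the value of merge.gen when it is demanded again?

First demand of the output computes:
  audit.gen = absv(-4) = 4
  index.gen = mul(4, -4) = -16
  merge.gen = min2(-16, -4) = -16

After the edit, cleaning proceeds:
  audit.gen: a read changed (probe.txt -4->1) — executes, giving 1.
  index.gen: a read changed (audit.gen 4->1; probe.txt -4->1) — executes, giving 1.
  merge.gen: a read changed (index.gen -16->1; probe.txt -4->1) — executes, giving 1.

Demanding merge.gen again yields 1.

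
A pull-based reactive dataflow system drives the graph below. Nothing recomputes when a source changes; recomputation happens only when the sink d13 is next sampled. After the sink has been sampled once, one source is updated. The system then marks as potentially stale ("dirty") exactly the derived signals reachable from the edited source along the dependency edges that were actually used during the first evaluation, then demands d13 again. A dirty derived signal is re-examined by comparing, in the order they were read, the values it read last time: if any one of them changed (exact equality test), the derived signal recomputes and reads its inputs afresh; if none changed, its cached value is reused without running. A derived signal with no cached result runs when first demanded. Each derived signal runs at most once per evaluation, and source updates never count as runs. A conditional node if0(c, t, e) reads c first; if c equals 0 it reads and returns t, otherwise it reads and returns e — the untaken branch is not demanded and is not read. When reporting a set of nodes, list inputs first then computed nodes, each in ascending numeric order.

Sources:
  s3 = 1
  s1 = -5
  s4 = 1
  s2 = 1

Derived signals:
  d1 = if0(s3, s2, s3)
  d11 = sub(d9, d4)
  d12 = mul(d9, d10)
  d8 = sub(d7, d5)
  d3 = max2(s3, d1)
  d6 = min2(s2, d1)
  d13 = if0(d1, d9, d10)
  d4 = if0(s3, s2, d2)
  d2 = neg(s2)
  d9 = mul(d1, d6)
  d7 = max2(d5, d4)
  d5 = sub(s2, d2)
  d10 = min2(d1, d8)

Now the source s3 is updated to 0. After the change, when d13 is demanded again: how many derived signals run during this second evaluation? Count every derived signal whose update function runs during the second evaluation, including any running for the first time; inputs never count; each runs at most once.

Derived signals that run: d1, d4, d7 — 3 in total.
Key observation: the cutoff stops propagation at d8 — its inputs' values are unchanged, so it reuses its cache.

First evaluation (everything demanded from the output):
  d1 = if0(s3=1 -> else branch s3) = 1
  d2 = neg(1) = -1
  d4 = if0(s3=1 -> else branch d2) = -1
  d5 = sub(1, -1) = 2
  d7 = max2(2, -1) = 2
  d8 = sub(2, 2) = 0
  d10 = min2(1, 0) = 0
  d13 = if0(d1=1 -> else branch d10) = 0

Propagation after the edit:
  d1: runs — s3 1->0; s3 1->0; result 1 (same value as before).
  d4: runs — s3 1->0; result 1.
  d7: runs — d4 -1->1; result 2 (same value as before).
  d8: checked — values it read are unchanged (d7 unchanged, d5 unchanged); reused cached 0 without running.
  d10: checked — values it read are unchanged (d1 unchanged, d8 unchanged); reused cached 0 without running.
  d13: checked — values it read are unchanged (d1 unchanged, d10 unchanged); reused cached 0 without running.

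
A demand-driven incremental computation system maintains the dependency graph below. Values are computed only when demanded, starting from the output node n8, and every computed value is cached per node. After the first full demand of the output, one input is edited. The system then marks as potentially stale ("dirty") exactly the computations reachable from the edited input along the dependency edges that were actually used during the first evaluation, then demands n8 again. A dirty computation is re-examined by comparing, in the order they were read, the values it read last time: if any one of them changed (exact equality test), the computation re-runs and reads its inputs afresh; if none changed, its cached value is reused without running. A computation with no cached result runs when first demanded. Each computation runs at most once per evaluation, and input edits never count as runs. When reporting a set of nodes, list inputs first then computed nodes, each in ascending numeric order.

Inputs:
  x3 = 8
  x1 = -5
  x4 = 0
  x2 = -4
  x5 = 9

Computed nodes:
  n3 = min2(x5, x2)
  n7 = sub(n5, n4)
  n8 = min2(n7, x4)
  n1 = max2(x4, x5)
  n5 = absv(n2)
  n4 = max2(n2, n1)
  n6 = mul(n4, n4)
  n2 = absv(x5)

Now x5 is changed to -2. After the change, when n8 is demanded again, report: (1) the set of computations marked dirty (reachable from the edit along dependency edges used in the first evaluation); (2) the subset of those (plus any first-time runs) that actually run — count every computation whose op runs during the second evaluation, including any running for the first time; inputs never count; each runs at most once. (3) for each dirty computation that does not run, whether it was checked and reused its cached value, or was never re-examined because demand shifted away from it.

First evaluation (everything demanded from the output):
  n1 = max2(0, 9) = 9
  n2 = absv(9) = 9
  n4 = max2(9, 9) = 9
  n5 = absv(9) = 9
  n7 = sub(9, 9) = 0
  n8 = min2(0, 0) = 0

Propagation after the edit:
  n1: runs — x5 9->-2; result 0.
  n2: runs — x5 9->-2; result 2.
  n4: runs — n2 9->2; n1 9->0; result 2.
  n5: runs — n2 9->2; result 2.
  n7: runs — n5 9->2; n4 9->2; result 0 (same value as before).
  n8: checked — values it read are unchanged (n7 unchanged, x4 unchanged); reused cached 0 without running.

Key observation: the change is absorbed at n7 — it re-runs but produces the same value, and the output's value is unchanged.

Marked dirty: n1, n2, n4, n5, n7, n8.
Computations that run: n1, n2, n4, n5, n7 — 5 in total.
Checked but reused from cache: n8.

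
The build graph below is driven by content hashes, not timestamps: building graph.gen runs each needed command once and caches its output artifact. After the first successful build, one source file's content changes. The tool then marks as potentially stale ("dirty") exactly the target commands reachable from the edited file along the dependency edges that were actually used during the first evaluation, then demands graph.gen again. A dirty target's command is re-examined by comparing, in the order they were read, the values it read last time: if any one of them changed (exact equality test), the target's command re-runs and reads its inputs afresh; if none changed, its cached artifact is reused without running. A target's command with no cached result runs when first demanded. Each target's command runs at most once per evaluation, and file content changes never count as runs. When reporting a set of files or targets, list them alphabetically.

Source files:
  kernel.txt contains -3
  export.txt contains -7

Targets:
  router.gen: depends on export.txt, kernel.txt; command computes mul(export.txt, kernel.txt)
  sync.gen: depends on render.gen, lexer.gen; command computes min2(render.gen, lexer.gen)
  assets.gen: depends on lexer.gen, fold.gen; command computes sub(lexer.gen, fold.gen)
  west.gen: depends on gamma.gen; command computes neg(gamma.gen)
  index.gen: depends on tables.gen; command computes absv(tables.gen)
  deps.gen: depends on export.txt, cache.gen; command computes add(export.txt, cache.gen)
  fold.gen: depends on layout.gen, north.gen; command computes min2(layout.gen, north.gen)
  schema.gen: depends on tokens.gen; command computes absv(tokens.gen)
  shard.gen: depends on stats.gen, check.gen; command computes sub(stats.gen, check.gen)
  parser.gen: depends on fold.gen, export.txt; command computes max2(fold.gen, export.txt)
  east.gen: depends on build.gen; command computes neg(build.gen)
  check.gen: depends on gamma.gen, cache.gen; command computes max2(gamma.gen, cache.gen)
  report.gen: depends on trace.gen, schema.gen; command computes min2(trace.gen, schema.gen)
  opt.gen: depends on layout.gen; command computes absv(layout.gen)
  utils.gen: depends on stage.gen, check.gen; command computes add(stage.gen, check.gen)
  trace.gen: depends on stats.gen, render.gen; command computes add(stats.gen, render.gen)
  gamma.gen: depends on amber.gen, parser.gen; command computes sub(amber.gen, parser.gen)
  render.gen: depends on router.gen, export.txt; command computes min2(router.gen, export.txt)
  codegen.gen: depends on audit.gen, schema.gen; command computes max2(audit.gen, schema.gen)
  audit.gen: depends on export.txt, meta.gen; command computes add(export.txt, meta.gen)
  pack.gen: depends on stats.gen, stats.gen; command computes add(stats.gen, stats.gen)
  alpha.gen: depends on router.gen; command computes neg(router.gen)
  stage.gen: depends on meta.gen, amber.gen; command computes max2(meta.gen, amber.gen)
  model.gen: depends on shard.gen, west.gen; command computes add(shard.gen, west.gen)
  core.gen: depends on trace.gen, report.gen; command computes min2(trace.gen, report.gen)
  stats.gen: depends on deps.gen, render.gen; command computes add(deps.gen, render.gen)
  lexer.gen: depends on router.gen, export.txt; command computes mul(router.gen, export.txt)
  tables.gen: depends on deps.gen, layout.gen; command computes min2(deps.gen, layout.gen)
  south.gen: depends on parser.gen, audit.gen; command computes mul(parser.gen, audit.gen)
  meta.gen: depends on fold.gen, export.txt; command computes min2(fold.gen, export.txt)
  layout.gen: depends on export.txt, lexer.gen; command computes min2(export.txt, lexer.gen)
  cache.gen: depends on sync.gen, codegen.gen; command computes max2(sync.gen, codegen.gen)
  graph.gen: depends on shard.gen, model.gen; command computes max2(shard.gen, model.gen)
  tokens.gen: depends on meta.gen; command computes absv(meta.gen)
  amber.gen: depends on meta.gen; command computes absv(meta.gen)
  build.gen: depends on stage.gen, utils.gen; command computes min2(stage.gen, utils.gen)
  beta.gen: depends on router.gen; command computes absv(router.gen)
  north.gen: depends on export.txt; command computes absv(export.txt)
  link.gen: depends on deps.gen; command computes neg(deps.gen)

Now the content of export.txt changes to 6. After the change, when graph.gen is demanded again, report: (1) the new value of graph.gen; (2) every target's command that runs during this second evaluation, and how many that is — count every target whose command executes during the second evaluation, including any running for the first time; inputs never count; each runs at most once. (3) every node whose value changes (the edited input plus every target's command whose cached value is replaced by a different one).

graph.gen now evaluates to -12.
Run set: amber.gen, audit.gen, cache.gen, check.gen, codegen.gen, deps.gen, fold.gen, gamma.gen, graph.gen, layout.gen, lexer.gen, meta.gen, model.gen, north.gen, parser.gen, render.gen, router.gen, schema.gen, shard.gen, stats.gen, sync.gen, tokens.gen, west.gen (23 run).
Changed values: amber.gen, audit.gen, cache.gen, check.gen, codegen.gen, deps.gen, export.txt, fold.gen, gamma.gen, graph.gen, layout.gen, lexer.gen, meta.gen, model.gen, north.gen, parser.gen, render.gen, router.gen, schema.gen, shard.gen, stats.gen, sync.gen, tokens.gen, west.gen.

Initial pass — values computed on the first demand:
  north.gen = absv(-7) = 7
  router.gen = mul(-7, -3) = 21
  lexer.gen = mul(21, -7) = -147
  layout.gen = min2(-7, -147) = -147
  fold.gen = min2(-147, 7) = -147
  meta.gen = min2(-147, -7) = -147
  amber.gen = absv(-147) = 147
  audit.gen = add(-7, -147) = -154
  parser.gen = max2(-147, -7) = -7
  gamma.gen = sub(147, -7) = 154
  render.gen = min2(21, -7) = -7
  sync.gen = min2(-7, -147) = -147
  tokens.gen = absv(-147) = 147
  schema.gen = absv(147) = 147
  codegen.gen = max2(-154, 147) = 147
  cache.gen = max2(-147, 147) = 147
  check.gen = max2(154, 147) = 154
  deps.gen = add(-7, 147) = 140
  stats.gen = add(140, -7) = 133
  shard.gen = sub(133, 154) = -21
  west.gen = neg(154) = -154
  model.gen = add(-21, -154) = -175
  graph.gen = max2(-21, -175) = -21

Second demand — change propagation:
  north.gen: re-runs because export.txt -7->6; new result 6.
  router.gen: re-runs because export.txt -7->6; new result -18.
  lexer.gen: re-runs because router.gen 21->-18; export.txt -7->6; new result -108.
  layout.gen: re-runs because export.txt -7->6; lexer.gen -147->-108; new result -108.
  fold.gen: re-runs because layout.gen -147->-108; north.gen 7->6; new result -108.
  meta.gen: re-runs because fold.gen -147->-108; export.txt -7->6; new result -108.
  amber.gen: re-runs because meta.gen -147->-108; new result 108.
  audit.gen: re-runs because export.txt -7->6; meta.gen -147->-108; new result -102.
  parser.gen: re-runs because fold.gen -147->-108; export.txt -7->6; new result 6.
  gamma.gen: re-runs because amber.gen 147->108; parser.gen -7->6; new result 102.
  render.gen: re-runs because router.gen 21->-18; export.txt -7->6; new result -18.
  sync.gen: re-runs because render.gen -7->-18; lexer.gen -147->-108; new result -108.
  tokens.gen: re-runs because meta.gen -147->-108; new result 108.
  schema.gen: re-runs because tokens.gen 147->108; new result 108.
  codegen.gen: re-runs because audit.gen -154->-102; schema.gen 147->108; new result 108.
  cache.gen: re-runs because sync.gen -147->-108; codegen.gen 147->108; new result 108.
  check.gen: re-runs because gamma.gen 154->102; cache.gen 147->108; new result 108.
  deps.gen: re-runs because export.txt -7->6; cache.gen 147->108; new result 114.
  stats.gen: re-runs because deps.gen 140->114; render.gen -7->-18; new result 96.
  shard.gen: re-runs because stats.gen 133->96; check.gen 154->108; new result -12.
  west.gen: re-runs because gamma.gen 154->102; new result -102.
  model.gen: re-runs because shard.gen -21->-12; west.gen -154->-102; new result -114.
  graph.gen: re-runs because shard.gen -21->-12; model.gen -175->-114; new result -12.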